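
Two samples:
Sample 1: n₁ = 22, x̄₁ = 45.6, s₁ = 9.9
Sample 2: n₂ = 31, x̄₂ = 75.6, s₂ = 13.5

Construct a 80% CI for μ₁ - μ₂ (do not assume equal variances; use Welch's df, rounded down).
(-34.18, -25.82)

Difference: x̄₁ - x̄₂ = -30.00
SE = √(s₁²/n₁ + s₂²/n₂) = √(9.9²/22 + 13.5²/31) = 3.2147
df = 50.92 → 50 (Welch–Satterthwaite, rounded down)
t* = 1.299

CI: -30.00 ± 1.299 · 3.2147 = -30.00 ± 4.18 = (-34.18, -25.82)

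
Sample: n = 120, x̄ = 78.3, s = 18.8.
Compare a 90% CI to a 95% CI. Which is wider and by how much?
95% CI is wider by 1.11

df = 119
90% CI: t* = 1.658, (75.45, 81.15), width = 2 · t* · s/√n = 5.69
95% CI: t* = 1.980, (74.90, 81.70), width = 2 · t* · s/√n = 6.80

The 95% CI is wider by 6.80 - 5.69 = 1.11.
Higher confidence requires a wider interval.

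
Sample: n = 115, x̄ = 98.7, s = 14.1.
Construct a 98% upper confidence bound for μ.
μ ≤ 101.43

Upper bound (one-sided):
t* = 2.078 (one-sided for 98%)
Upper bound = x̄ + t* · s/√n = 98.7 + 2.078 · 14.1/√115 = 101.43

We are 98% confident that μ ≤ 101.43.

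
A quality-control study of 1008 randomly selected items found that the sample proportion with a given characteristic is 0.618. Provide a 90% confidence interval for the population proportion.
(0.593, 0.643)

Proportion CI:
SE = √(p̂(1-p̂)/n) = √(0.618 · 0.382 / 1008) = 0.01530

z* = 1.645
Margin = z* · SE = 1.645 · 0.01530 = 0.0252

CI: 0.618 ± 0.0252 = (0.593, 0.643)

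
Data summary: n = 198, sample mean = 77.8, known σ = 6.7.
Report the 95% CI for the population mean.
(76.87, 78.73)

z-interval (σ known):
z* = 1.960 for 95% confidence

Margin of error = z* · σ/√n = 1.960 · 6.7/√198 = 0.93

CI: (77.8 - 0.93, 77.8 + 0.93) = (76.87, 78.73)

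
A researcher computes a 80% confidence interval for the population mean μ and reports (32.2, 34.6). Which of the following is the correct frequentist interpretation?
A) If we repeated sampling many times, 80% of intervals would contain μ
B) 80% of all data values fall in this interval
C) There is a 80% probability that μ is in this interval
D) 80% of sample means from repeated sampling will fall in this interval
A

A) Correct — this is the frequentist long-run coverage interpretation.
B) Wrong — a CI is about the parameter μ, not individual data values.
C) Wrong — μ is fixed; the randomness lives in the interval, not in μ.
D) Wrong — coverage applies to intervals containing μ, not to future x̄ values.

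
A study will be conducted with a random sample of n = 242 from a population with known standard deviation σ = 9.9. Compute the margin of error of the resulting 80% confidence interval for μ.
Margin of error = 0.82

Margin of error = z* · σ/√n
= 1.282 · 9.9/√242
= 1.282 · 9.9/15.5563
= 0.82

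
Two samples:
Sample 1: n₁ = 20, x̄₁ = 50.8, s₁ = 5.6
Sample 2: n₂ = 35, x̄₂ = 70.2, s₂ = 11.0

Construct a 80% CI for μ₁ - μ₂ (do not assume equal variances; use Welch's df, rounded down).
(-22.31, -16.49)

Difference: x̄₁ - x̄₂ = -19.40
SE = √(s₁²/n₁ + s₂²/n₂) = √(5.6²/20 + 11.0²/35) = 2.2417
df = 52.51 → 52 (Welch–Satterthwaite, rounded down)
t* = 1.298

CI: -19.40 ± 1.298 · 2.2417 = -19.40 ± 2.91 = (-22.31, -16.49)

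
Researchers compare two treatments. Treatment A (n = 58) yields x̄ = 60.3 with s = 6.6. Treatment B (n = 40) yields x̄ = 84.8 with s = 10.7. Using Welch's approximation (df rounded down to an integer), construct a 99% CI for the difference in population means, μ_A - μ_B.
(-29.56, -19.44)

Difference: x̄₁ - x̄₂ = -24.50
SE = √(s₁²/n₁ + s₂²/n₂) = √(6.6²/58 + 10.7²/40) = 1.9009
df = 59.36 → 59 (Welch–Satterthwaite, rounded down)
t* = 2.662

CI: -24.50 ± 2.662 · 1.9009 = -24.50 ± 5.06 = (-29.56, -19.44)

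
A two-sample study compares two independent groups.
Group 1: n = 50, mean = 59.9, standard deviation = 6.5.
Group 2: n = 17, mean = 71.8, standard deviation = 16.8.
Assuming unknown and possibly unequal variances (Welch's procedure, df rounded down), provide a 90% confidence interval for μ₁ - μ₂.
(-19.17, -4.63)

Difference: x̄₁ - x̄₂ = -11.90
SE = √(s₁²/n₁ + s₂²/n₂) = √(6.5²/50 + 16.8²/17) = 4.1770
df = 17.66 → 17 (Welch–Satterthwaite, rounded down)
t* = 1.740

CI: -11.90 ± 1.740 · 4.1770 = -11.90 ± 7.27 = (-19.17, -4.63)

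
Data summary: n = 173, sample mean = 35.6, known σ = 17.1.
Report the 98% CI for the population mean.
(32.58, 38.62)

z-interval (σ known):
z* = 2.326 for 98% confidence

Margin of error = z* · σ/√n = 2.326 · 17.1/√173 = 3.02

CI: (35.6 - 3.02, 35.6 + 3.02) = (32.58, 38.62)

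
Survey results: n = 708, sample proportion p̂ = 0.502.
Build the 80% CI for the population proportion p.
(0.478, 0.526)

Proportion CI:
SE = √(p̂(1-p̂)/n) = √(0.502 · 0.498 / 708) = 0.01879

z* = 1.282
Margin = z* · SE = 1.282 · 0.01879 = 0.0241

CI: 0.502 ± 0.0241 = (0.478, 0.526)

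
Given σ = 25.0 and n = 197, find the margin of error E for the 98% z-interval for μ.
Margin of error = 4.14

Margin of error = z* · σ/√n
= 2.326 · 25.0/√197
= 2.326 · 25.0/14.0357
= 4.14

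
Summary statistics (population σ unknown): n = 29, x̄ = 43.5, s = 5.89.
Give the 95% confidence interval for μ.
(41.26, 45.74)

t-interval (σ unknown):
df = n - 1 = 28
t* = 2.048 for 95% confidence

Margin of error = t* · s/√n = 2.048 · 5.89/√29 = 2.24

CI: (41.26, 45.74)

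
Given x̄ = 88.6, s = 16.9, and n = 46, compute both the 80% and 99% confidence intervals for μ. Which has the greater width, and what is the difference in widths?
99% CI is wider by 6.93

df = 45
80% CI: t* = 1.301, (85.36, 91.84), width = 2 · t* · s/√n = 6.48
99% CI: t* = 2.690, (81.90, 95.30), width = 2 · t* · s/√n = 13.41

The 99% CI is wider by 13.41 - 6.48 = 6.93.
Higher confidence requires a wider interval.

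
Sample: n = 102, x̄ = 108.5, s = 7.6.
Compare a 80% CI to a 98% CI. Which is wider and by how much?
98% CI is wider by 1.62

df = 101
80% CI: t* = 1.290, (107.53, 109.47), width = 2 · t* · s/√n = 1.94
98% CI: t* = 2.364, (106.72, 110.28), width = 2 · t* · s/√n = 3.56

The 98% CI is wider by 3.56 - 1.94 = 1.62.
Higher confidence requires a wider interval.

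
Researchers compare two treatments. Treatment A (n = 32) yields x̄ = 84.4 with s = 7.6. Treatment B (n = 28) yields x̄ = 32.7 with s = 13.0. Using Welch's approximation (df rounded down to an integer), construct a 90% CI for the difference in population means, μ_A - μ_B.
(46.99, 56.41)

Difference: x̄₁ - x̄₂ = 51.70
SE = √(s₁²/n₁ + s₂²/n₂) = √(7.6²/32 + 13.0²/28) = 2.8001
df = 42.27 → 42 (Welch–Satterthwaite, rounded down)
t* = 1.682

CI: 51.70 ± 1.682 · 2.8001 = 51.70 ± 4.71 = (46.99, 56.41)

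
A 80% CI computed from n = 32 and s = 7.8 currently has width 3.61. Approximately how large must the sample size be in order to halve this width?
n ≈ 128

CI width ∝ 1/√n
To reduce width by factor 2, need √n to grow by 2 → need 2² = 4 times as many samples.

Current: n = 32, width = 3.61
New: n = 128, width ≈ 1.78

Width reduced by factor of 3.61/1.78 = 2.03.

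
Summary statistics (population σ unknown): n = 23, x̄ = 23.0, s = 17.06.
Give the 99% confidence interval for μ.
(12.97, 33.03)

t-interval (σ unknown):
df = n - 1 = 22
t* = 2.819 for 99% confidence

Margin of error = t* · s/√n = 2.819 · 17.06/√23 = 10.03

CI: (12.97, 33.03)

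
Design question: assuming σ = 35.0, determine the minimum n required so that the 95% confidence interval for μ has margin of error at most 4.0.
n ≥ 295

For margin E ≤ 4.0:
n ≥ (z* · σ / E)²
n ≥ (1.960 · 35.0 / 4.0)²
n ≥ 294.12

Minimum n = 295 (rounding up)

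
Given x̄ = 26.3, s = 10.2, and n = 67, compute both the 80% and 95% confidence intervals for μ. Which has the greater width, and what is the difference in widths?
95% CI is wider by 1.75

df = 66
80% CI: t* = 1.295, (24.69, 27.91), width = 2 · t* · s/√n = 3.23
95% CI: t* = 1.997, (23.81, 28.79), width = 2 · t* · s/√n = 4.98

The 95% CI is wider by 4.98 - 3.23 = 1.75.
Higher confidence requires a wider interval.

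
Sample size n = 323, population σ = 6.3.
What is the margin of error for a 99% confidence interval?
Margin of error = 0.90

Margin of error = z* · σ/√n
= 2.576 · 6.3/√323
= 2.576 · 6.3/17.9722
= 0.90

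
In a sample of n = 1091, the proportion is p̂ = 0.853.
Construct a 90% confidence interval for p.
(0.835, 0.871)

Proportion CI:
SE = √(p̂(1-p̂)/n) = √(0.853 · 0.147 / 1091) = 0.01072

z* = 1.645
Margin = z* · SE = 1.645 · 0.01072 = 0.0176

CI: 0.853 ± 0.0176 = (0.835, 0.871)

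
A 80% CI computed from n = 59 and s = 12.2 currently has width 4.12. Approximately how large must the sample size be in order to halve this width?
n ≈ 236

CI width ∝ 1/√n
To reduce width by factor 2, need √n to grow by 2 → need 2² = 4 times as many samples.

Current: n = 59, width = 4.12
New: n = 236, width ≈ 2.04

Width reduced by factor of 4.12/2.04 = 2.02.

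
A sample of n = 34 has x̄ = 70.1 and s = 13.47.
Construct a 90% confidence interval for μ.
(66.19, 74.01)

t-interval (σ unknown):
df = n - 1 = 33
t* = 1.692 for 90% confidence

Margin of error = t* · s/√n = 1.692 · 13.47/√34 = 3.91

CI: (66.19, 74.01)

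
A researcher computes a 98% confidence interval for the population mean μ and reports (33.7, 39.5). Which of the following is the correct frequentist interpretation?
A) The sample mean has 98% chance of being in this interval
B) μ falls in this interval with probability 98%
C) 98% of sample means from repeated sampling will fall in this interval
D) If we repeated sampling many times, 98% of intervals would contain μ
D

A) Wrong — x̄ is observed and sits in the interval by construction.
B) Wrong — μ is fixed; the randomness lives in the interval, not in μ.
C) Wrong — coverage applies to intervals containing μ, not to future x̄ values.
D) Correct — this is the frequentist long-run coverage interpretation.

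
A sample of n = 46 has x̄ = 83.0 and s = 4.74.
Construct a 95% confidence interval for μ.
(81.59, 84.41)

t-interval (σ unknown):
df = n - 1 = 45
t* = 2.014 for 95% confidence

Margin of error = t* · s/√n = 2.014 · 4.74/√46 = 1.41

CI: (81.59, 84.41)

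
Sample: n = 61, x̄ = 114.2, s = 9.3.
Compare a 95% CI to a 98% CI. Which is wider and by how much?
98% CI is wider by 0.93

df = 60
95% CI: t* = 2.000, (111.82, 116.58), width = 2 · t* · s/√n = 4.76
98% CI: t* = 2.390, (111.35, 117.05), width = 2 · t* · s/√n = 5.69

The 98% CI is wider by 5.69 - 4.76 = 0.93.
Higher confidence requires a wider interval.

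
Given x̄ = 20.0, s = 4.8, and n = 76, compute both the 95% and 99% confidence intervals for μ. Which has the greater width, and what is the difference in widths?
99% CI is wider by 0.72

df = 75
95% CI: t* = 1.992, (18.90, 21.10), width = 2 · t* · s/√n = 2.19
99% CI: t* = 2.643, (18.54, 21.46), width = 2 · t* · s/√n = 2.91

The 99% CI is wider by 2.91 - 2.19 = 0.72.
Higher confidence requires a wider interval.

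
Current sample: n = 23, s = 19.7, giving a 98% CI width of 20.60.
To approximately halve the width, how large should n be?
n ≈ 92

CI width ∝ 1/√n
To reduce width by factor 2, need √n to grow by 2 → need 2² = 4 times as many samples.

Current: n = 23, width = 20.60
New: n = 92, width ≈ 9.73

Width reduced by factor of 20.60/9.73 = 2.12.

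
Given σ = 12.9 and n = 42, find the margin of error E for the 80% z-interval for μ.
Margin of error = 2.55

Margin of error = z* · σ/√n
= 1.282 · 12.9/√42
= 1.282 · 12.9/6.4807
= 2.55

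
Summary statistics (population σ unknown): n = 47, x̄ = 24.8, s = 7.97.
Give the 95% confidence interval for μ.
(22.46, 27.14)

t-interval (σ unknown):
df = n - 1 = 46
t* = 2.013 for 95% confidence

Margin of error = t* · s/√n = 2.013 · 7.97/√47 = 2.34

CI: (22.46, 27.14)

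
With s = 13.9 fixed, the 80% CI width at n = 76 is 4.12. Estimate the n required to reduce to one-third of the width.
n ≈ 684

CI width ∝ 1/√n
To reduce width by factor 3, need √n to grow by 3 → need 3² = 9 times as many samples.

Current: n = 76, width = 4.12
New: n = 684, width ≈ 1.36

Width reduced by factor of 4.12/1.36 = 3.03.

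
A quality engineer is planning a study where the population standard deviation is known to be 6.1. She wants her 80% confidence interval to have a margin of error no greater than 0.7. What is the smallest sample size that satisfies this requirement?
n ≥ 125

For margin E ≤ 0.7:
n ≥ (z* · σ / E)²
n ≥ (1.282 · 6.1 / 0.7)²
n ≥ 124.81

Minimum n = 125 (rounding up)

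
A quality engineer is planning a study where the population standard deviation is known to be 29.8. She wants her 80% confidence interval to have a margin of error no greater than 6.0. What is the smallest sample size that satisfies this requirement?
n ≥ 41

For margin E ≤ 6.0:
n ≥ (z* · σ / E)²
n ≥ (1.282 · 29.8 / 6.0)²
n ≥ 40.54

Minimum n = 41 (rounding up)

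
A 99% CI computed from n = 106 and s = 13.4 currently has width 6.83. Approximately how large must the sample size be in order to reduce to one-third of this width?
n ≈ 954

CI width ∝ 1/√n
To reduce width by factor 3, need √n to grow by 3 → need 3² = 9 times as many samples.

Current: n = 106, width = 6.83
New: n = 954, width ≈ 2.24

Width reduced by factor of 6.83/2.24 = 3.05.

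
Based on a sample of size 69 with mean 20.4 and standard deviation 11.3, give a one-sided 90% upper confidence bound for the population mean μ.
μ ≤ 22.16

Upper bound (one-sided):
t* = 1.294 (one-sided for 90%)
Upper bound = x̄ + t* · s/√n = 20.4 + 1.294 · 11.3/√69 = 22.16

We are 90% confident that μ ≤ 22.16.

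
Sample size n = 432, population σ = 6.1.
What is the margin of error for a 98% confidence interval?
Margin of error = 0.68

Margin of error = z* · σ/√n
= 2.326 · 6.1/√432
= 2.326 · 6.1/20.7846
= 0.68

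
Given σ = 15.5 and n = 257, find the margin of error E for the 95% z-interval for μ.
Margin of error = 1.90

Margin of error = z* · σ/√n
= 1.960 · 15.5/√257
= 1.960 · 15.5/16.0312
= 1.90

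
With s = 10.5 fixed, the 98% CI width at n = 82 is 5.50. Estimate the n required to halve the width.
n ≈ 328

CI width ∝ 1/√n
To reduce width by factor 2, need √n to grow by 2 → need 2² = 4 times as many samples.

Current: n = 82, width = 5.50
New: n = 328, width ≈ 2.71

Width reduced by factor of 5.50/2.71 = 2.03.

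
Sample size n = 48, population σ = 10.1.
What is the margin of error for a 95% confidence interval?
Margin of error = 2.86

Margin of error = z* · σ/√n
= 1.960 · 10.1/√48
= 1.960 · 10.1/6.9282
= 2.86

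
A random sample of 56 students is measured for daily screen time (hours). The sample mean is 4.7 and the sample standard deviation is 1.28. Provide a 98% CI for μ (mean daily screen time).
(4.29, 5.11)

t-interval (σ unknown):
df = n - 1 = 55
t* = 2.396 for 98% confidence

Margin of error = t* · s/√n = 2.396 · 1.28/√56 = 0.41

CI: (4.29, 5.11)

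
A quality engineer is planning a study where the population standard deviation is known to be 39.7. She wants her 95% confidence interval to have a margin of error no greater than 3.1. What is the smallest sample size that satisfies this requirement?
n ≥ 631

For margin E ≤ 3.1:
n ≥ (z* · σ / E)²
n ≥ (1.960 · 39.7 / 3.1)²
n ≥ 630.04

Minimum n = 631 (rounding up)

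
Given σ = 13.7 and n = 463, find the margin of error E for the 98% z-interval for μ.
Margin of error = 1.48

Margin of error = z* · σ/√n
= 2.326 · 13.7/√463
= 2.326 · 13.7/21.5174
= 1.48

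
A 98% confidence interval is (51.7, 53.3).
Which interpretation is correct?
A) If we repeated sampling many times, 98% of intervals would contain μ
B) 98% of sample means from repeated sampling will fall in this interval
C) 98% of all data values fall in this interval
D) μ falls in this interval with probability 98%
A

A) Correct — this is the frequentist long-run coverage interpretation.
B) Wrong — coverage applies to intervals containing μ, not to future x̄ values.
C) Wrong — a CI is about the parameter μ, not individual data values.
D) Wrong — μ is fixed; the randomness lives in the interval, not in μ.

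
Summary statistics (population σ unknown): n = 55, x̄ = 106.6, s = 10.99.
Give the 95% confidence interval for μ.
(103.63, 109.57)

t-interval (σ unknown):
df = n - 1 = 54
t* = 2.005 for 95% confidence

Margin of error = t* · s/√n = 2.005 · 10.99/√55 = 2.97

CI: (103.63, 109.57)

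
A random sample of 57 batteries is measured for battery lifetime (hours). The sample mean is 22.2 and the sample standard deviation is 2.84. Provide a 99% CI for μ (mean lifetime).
(21.20, 23.20)

t-interval (σ unknown):
df = n - 1 = 56
t* = 2.667 for 99% confidence

Margin of error = t* · s/√n = 2.667 · 2.84/√57 = 1.00

CI: (21.20, 23.20)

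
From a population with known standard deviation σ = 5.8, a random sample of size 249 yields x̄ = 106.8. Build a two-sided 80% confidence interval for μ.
(106.33, 107.27)

z-interval (σ known):
z* = 1.282 for 80% confidence

Margin of error = z* · σ/√n = 1.282 · 5.8/√249 = 0.47

CI: (106.8 - 0.47, 106.8 + 0.47) = (106.33, 107.27)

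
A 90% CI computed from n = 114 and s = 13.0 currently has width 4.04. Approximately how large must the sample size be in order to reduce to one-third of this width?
n ≈ 1026

CI width ∝ 1/√n
To reduce width by factor 3, need √n to grow by 3 → need 3² = 9 times as many samples.

Current: n = 114, width = 4.04
New: n = 1026, width ≈ 1.34

Width reduced by factor of 4.04/1.34 = 3.01.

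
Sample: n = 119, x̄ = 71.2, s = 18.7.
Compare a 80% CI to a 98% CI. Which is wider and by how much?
98% CI is wider by 3.66

df = 118
80% CI: t* = 1.289, (68.99, 73.41), width = 2 · t* · s/√n = 4.42
98% CI: t* = 2.358, (67.16, 75.24), width = 2 · t* · s/√n = 8.08

The 98% CI is wider by 8.08 - 4.42 = 3.66.
Higher confidence requires a wider interval.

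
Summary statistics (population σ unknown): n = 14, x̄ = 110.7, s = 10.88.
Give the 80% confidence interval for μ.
(106.77, 114.63)

t-interval (σ unknown):
df = n - 1 = 13
t* = 1.350 for 80% confidence

Margin of error = t* · s/√n = 1.350 · 10.88/√14 = 3.93

CI: (106.77, 114.63)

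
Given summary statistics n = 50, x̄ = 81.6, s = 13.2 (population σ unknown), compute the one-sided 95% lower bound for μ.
μ ≥ 78.47

Lower bound (one-sided):
t* = 1.677 (one-sided for 95%)
Lower bound = x̄ - t* · s/√n = 81.6 - 1.677 · 13.2/√50 = 78.47

We are 95% confident that μ ≥ 78.47.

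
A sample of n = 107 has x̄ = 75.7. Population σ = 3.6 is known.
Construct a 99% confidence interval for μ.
(74.80, 76.60)

z-interval (σ known):
z* = 2.576 for 99% confidence

Margin of error = z* · σ/√n = 2.576 · 3.6/√107 = 0.90

CI: (75.7 - 0.90, 75.7 + 0.90) = (74.80, 76.60)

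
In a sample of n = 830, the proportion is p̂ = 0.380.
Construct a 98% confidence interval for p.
(0.341, 0.419)

Proportion CI:
SE = √(p̂(1-p̂)/n) = √(0.380 · 0.620 / 830) = 0.01685

z* = 2.326
Margin = z* · SE = 2.326 · 0.01685 = 0.0392

CI: 0.380 ± 0.0392 = (0.341, 0.419)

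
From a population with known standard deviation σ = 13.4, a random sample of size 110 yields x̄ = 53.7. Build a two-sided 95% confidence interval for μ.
(51.20, 56.20)

z-interval (σ known):
z* = 1.960 for 95% confidence

Margin of error = z* · σ/√n = 1.960 · 13.4/√110 = 2.50

CI: (53.7 - 2.50, 53.7 + 2.50) = (51.20, 56.20)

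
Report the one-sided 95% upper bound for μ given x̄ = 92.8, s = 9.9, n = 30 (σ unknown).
μ ≤ 95.87

Upper bound (one-sided):
t* = 1.699 (one-sided for 95%)
Upper bound = x̄ + t* · s/√n = 92.8 + 1.699 · 9.9/√30 = 95.87

We are 95% confident that μ ≤ 95.87.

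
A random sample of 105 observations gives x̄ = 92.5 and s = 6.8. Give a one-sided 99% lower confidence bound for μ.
μ ≥ 90.93

Lower bound (one-sided):
t* = 2.363 (one-sided for 99%)
Lower bound = x̄ - t* · s/√n = 92.5 - 2.363 · 6.8/√105 = 90.93

We are 99% confident that μ ≥ 90.93.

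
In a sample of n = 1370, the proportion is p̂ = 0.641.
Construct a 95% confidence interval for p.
(0.616, 0.666)

Proportion CI:
SE = √(p̂(1-p̂)/n) = √(0.641 · 0.359 / 1370) = 0.01296

z* = 1.960
Margin = z* · SE = 1.960 · 0.01296 = 0.0254

CI: 0.641 ± 0.0254 = (0.616, 0.666)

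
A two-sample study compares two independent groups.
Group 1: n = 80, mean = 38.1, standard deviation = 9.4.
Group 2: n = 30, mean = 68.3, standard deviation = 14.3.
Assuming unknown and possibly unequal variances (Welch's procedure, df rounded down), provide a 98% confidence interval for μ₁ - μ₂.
(-37.04, -23.36)

Difference: x̄₁ - x̄₂ = -30.20
SE = √(s₁²/n₁ + s₂²/n₂) = √(9.4²/80 + 14.3²/30) = 2.8144
df = 38.79 → 38 (Welch–Satterthwaite, rounded down)
t* = 2.429

CI: -30.20 ± 2.429 · 2.8144 = -30.20 ± 6.84 = (-37.04, -23.36)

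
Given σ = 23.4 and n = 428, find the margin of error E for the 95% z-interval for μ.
Margin of error = 2.22

Margin of error = z* · σ/√n
= 1.960 · 23.4/√428
= 1.960 · 23.4/20.6882
= 2.22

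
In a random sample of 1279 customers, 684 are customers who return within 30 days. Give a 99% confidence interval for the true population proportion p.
(0.499, 0.571)

Proportion CI:
p̂ = 684/1279 = 0.53479
SE = √(p̂(1-p̂)/n) = √(0.53479 · 0.46521 / 1279) = 0.01395

z* = 2.576
Margin = z* · SE = 2.576 · 0.01395 = 0.0359

CI: 0.53479 ± 0.0359 = (0.499, 0.571)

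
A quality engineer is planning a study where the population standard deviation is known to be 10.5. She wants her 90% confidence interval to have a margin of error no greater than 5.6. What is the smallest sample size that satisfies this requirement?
n ≥ 10

For margin E ≤ 5.6:
n ≥ (z* · σ / E)²
n ≥ (1.645 · 10.5 / 5.6)²
n ≥ 9.51

Minimum n = 10 (rounding up)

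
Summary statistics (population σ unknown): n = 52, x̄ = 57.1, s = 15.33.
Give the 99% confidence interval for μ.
(51.41, 62.79)

t-interval (σ unknown):
df = n - 1 = 51
t* = 2.676 for 99% confidence

Margin of error = t* · s/√n = 2.676 · 15.33/√52 = 5.69

CI: (51.41, 62.79)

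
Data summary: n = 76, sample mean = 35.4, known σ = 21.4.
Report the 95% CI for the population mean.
(30.59, 40.21)

z-interval (σ known):
z* = 1.960 for 95% confidence

Margin of error = z* · σ/√n = 1.960 · 21.4/√76 = 4.81

CI: (35.4 - 4.81, 35.4 + 4.81) = (30.59, 40.21)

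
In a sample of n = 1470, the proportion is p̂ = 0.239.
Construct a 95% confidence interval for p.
(0.217, 0.261)

Proportion CI:
SE = √(p̂(1-p̂)/n) = √(0.239 · 0.761 / 1470) = 0.01112

z* = 1.960
Margin = z* · SE = 1.960 · 0.01112 = 0.0218

CI: 0.239 ± 0.0218 = (0.217, 0.261)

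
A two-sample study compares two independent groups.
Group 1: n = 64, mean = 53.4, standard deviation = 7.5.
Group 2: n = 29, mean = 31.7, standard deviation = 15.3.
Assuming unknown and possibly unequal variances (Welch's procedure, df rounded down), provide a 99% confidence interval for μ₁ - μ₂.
(13.54, 29.86)

Difference: x̄₁ - x̄₂ = 21.70
SE = √(s₁²/n₁ + s₂²/n₂) = √(7.5²/64 + 15.3²/29) = 2.9918
df = 34.25 → 34 (Welch–Satterthwaite, rounded down)
t* = 2.728

CI: 21.70 ± 2.728 · 2.9918 = 21.70 ± 8.16 = (13.54, 29.86)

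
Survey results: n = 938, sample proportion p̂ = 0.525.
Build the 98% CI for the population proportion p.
(0.487, 0.563)

Proportion CI:
SE = √(p̂(1-p̂)/n) = √(0.525 · 0.475 / 938) = 0.01631

z* = 2.326
Margin = z* · SE = 2.326 · 0.01631 = 0.0379

CI: 0.525 ± 0.0379 = (0.487, 0.563)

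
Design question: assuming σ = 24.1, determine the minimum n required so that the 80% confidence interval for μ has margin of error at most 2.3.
n ≥ 181

For margin E ≤ 2.3:
n ≥ (z* · σ / E)²
n ≥ (1.282 · 24.1 / 2.3)²
n ≥ 180.45

Minimum n = 181 (rounding up)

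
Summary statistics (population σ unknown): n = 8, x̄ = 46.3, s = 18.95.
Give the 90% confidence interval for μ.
(33.60, 59.00)

t-interval (σ unknown):
df = n - 1 = 7
t* = 1.895 for 90% confidence

Margin of error = t* · s/√n = 1.895 · 18.95/√8 = 12.70

CI: (33.60, 59.00)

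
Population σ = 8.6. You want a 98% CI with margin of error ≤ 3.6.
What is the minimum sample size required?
n ≥ 31

For margin E ≤ 3.6:
n ≥ (z* · σ / E)²
n ≥ (2.326 · 8.6 / 3.6)²
n ≥ 30.88

Minimum n = 31 (rounding up)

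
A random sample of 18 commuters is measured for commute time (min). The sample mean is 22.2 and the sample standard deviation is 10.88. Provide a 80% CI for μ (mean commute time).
(18.78, 25.62)

t-interval (σ unknown):
df = n - 1 = 17
t* = 1.333 for 80% confidence

Margin of error = t* · s/√n = 1.333 · 10.88/√18 = 3.42

CI: (18.78, 25.62)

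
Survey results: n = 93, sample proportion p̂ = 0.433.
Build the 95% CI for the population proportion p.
(0.332, 0.534)

Proportion CI:
SE = √(p̂(1-p̂)/n) = √(0.433 · 0.567 / 93) = 0.05138

z* = 1.960
Margin = z* · SE = 1.960 · 0.05138 = 0.1007

CI: 0.433 ± 0.1007 = (0.332, 0.534)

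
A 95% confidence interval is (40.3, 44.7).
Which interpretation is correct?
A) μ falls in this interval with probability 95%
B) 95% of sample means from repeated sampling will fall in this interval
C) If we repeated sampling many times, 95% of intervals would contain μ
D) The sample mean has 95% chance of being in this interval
C

A) Wrong — μ is fixed; the randomness lives in the interval, not in μ.
B) Wrong — coverage applies to intervals containing μ, not to future x̄ values.
C) Correct — this is the frequentist long-run coverage interpretation.
D) Wrong — x̄ is observed and sits in the interval by construction.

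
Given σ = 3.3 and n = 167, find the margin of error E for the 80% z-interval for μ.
Margin of error = 0.33

Margin of error = z* · σ/√n
= 1.282 · 3.3/√167
= 1.282 · 3.3/12.9228
= 0.33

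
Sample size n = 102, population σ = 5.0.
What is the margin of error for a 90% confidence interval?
Margin of error = 0.81

Margin of error = z* · σ/√n
= 1.645 · 5.0/√102
= 1.645 · 5.0/10.0995
= 0.81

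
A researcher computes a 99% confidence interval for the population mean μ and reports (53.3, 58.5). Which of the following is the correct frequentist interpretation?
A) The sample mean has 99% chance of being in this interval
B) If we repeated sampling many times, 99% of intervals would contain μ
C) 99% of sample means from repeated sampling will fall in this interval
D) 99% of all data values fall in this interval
B

A) Wrong — x̄ is observed and sits in the interval by construction.
B) Correct — this is the frequentist long-run coverage interpretation.
C) Wrong — coverage applies to intervals containing μ, not to future x̄ values.
D) Wrong — a CI is about the parameter μ, not individual data values.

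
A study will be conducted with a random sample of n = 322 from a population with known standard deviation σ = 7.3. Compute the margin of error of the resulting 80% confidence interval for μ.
Margin of error = 0.52

Margin of error = z* · σ/√n
= 1.282 · 7.3/√322
= 1.282 · 7.3/17.9444
= 0.52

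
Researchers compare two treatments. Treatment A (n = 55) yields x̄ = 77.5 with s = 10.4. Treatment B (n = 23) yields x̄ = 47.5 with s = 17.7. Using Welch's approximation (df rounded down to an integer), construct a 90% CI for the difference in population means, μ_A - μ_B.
(23.28, 36.72)

Difference: x̄₁ - x̄₂ = 30.00
SE = √(s₁²/n₁ + s₂²/n₂) = √(10.4²/55 + 17.7²/23) = 3.9481
df = 28.57 → 28 (Welch–Satterthwaite, rounded down)
t* = 1.701

CI: 30.00 ± 1.701 · 3.9481 = 30.00 ± 6.72 = (23.28, 36.72)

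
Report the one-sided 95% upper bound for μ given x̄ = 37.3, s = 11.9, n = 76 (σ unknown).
μ ≤ 39.57

Upper bound (one-sided):
t* = 1.665 (one-sided for 95%)
Upper bound = x̄ + t* · s/√n = 37.3 + 1.665 · 11.9/√76 = 39.57

We are 95% confident that μ ≤ 39.57.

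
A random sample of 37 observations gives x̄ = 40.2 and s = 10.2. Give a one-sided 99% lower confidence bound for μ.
μ ≥ 36.12

Lower bound (one-sided):
t* = 2.434 (one-sided for 99%)
Lower bound = x̄ - t* · s/√n = 40.2 - 2.434 · 10.2/√37 = 36.12

We are 99% confident that μ ≥ 36.12.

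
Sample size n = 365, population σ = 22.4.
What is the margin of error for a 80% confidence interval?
Margin of error = 1.50

Margin of error = z* · σ/√n
= 1.282 · 22.4/√365
= 1.282 · 22.4/19.1050
= 1.50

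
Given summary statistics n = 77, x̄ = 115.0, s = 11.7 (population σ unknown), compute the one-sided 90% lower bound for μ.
μ ≥ 113.28

Lower bound (one-sided):
t* = 1.293 (one-sided for 90%)
Lower bound = x̄ - t* · s/√n = 115.0 - 1.293 · 11.7/√77 = 113.28

We are 90% confident that μ ≥ 113.28.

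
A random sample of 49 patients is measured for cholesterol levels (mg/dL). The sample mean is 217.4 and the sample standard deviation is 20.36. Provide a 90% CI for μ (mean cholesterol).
(212.52, 222.28)

t-interval (σ unknown):
df = n - 1 = 48
t* = 1.677 for 90% confidence

Margin of error = t* · s/√n = 1.677 · 20.36/√49 = 4.88

CI: (212.52, 222.28)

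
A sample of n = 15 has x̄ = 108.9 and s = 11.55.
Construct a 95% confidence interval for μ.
(102.50, 115.30)

t-interval (σ unknown):
df = n - 1 = 14
t* = 2.145 for 95% confidence

Margin of error = t* · s/√n = 2.145 · 11.55/√15 = 6.40

CI: (102.50, 115.30)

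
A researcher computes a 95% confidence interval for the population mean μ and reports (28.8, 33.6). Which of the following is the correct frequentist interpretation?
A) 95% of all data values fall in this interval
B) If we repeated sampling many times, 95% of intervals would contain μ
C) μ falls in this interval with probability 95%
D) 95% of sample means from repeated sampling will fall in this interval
B

A) Wrong — a CI is about the parameter μ, not individual data values.
B) Correct — this is the frequentist long-run coverage interpretation.
C) Wrong — μ is fixed; the randomness lives in the interval, not in μ.
D) Wrong — coverage applies to intervals containing μ, not to future x̄ values.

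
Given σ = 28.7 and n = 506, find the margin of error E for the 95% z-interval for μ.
Margin of error = 2.50

Margin of error = z* · σ/√n
= 1.960 · 28.7/√506
= 1.960 · 28.7/22.4944
= 2.50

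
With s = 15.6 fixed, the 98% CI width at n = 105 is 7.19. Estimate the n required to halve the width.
n ≈ 420

CI width ∝ 1/√n
To reduce width by factor 2, need √n to grow by 2 → need 2² = 4 times as many samples.

Current: n = 105, width = 7.19
New: n = 420, width ≈ 3.55

Width reduced by factor of 7.19/3.55 = 2.03.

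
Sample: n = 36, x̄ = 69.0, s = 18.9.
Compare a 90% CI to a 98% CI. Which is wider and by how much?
98% CI is wider by 4.71

df = 35
90% CI: t* = 1.690, (63.68, 74.32), width = 2 · t* · s/√n = 10.65
98% CI: t* = 2.438, (61.32, 76.68), width = 2 · t* · s/√n = 15.36

The 98% CI is wider by 15.36 - 10.65 = 4.71.
Higher confidence requires a wider interval.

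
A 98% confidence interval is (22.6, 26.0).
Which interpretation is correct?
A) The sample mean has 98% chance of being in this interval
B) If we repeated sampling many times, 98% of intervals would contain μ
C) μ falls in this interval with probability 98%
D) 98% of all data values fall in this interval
B

A) Wrong — x̄ is observed and sits in the interval by construction.
B) Correct — this is the frequentist long-run coverage interpretation.
C) Wrong — μ is fixed; the randomness lives in the interval, not in μ.
D) Wrong — a CI is about the parameter μ, not individual data values.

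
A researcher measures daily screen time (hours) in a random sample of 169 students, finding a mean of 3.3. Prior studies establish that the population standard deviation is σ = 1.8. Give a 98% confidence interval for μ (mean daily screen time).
(2.98, 3.62)

z-interval (σ known):
z* = 2.326 for 98% confidence

Margin of error = z* · σ/√n = 2.326 · 1.8/√169 = 0.32

CI: (3.3 - 0.32, 3.3 + 0.32) = (2.98, 3.62)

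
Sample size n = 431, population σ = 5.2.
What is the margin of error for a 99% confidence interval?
Margin of error = 0.65

Margin of error = z* · σ/√n
= 2.576 · 5.2/√431
= 2.576 · 5.2/20.7605
= 0.65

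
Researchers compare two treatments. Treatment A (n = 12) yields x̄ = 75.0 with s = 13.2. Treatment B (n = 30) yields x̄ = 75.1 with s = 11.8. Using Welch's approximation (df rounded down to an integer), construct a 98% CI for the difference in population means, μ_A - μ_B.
(-11.27, 11.07)

Difference: x̄₁ - x̄₂ = -0.10
SE = √(s₁²/n₁ + s₂²/n₂) = √(13.2²/12 + 11.8²/30) = 4.3774
df = 18.44 → 18 (Welch–Satterthwaite, rounded down)
t* = 2.552

CI: -0.10 ± 2.552 · 4.3774 = -0.10 ± 11.17 = (-11.27, 11.07)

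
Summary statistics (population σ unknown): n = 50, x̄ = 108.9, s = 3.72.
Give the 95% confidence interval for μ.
(107.84, 109.96)

t-interval (σ unknown):
df = n - 1 = 49
t* = 2.010 for 95% confidence

Margin of error = t* · s/√n = 2.010 · 3.72/√50 = 1.06

CI: (107.84, 109.96)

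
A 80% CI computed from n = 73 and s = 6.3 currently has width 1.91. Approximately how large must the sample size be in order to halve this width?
n ≈ 292

CI width ∝ 1/√n
To reduce width by factor 2, need √n to grow by 2 → need 2² = 4 times as many samples.

Current: n = 73, width = 1.91
New: n = 292, width ≈ 0.95

Width reduced by factor of 1.91/0.95 = 2.01.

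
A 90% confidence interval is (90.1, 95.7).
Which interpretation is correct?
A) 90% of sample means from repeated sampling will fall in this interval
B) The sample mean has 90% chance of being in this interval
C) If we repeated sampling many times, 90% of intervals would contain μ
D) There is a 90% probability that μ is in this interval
C

A) Wrong — coverage applies to intervals containing μ, not to future x̄ values.
B) Wrong — x̄ is observed and sits in the interval by construction.
C) Correct — this is the frequentist long-run coverage interpretation.
D) Wrong — μ is fixed; the randomness lives in the interval, not in μ.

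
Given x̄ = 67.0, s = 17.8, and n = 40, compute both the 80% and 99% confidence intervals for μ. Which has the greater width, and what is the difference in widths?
99% CI is wider by 7.90

df = 39
80% CI: t* = 1.304, (63.33, 70.67), width = 2 · t* · s/√n = 7.34
99% CI: t* = 2.708, (59.38, 74.62), width = 2 · t* · s/√n = 15.24

The 99% CI is wider by 15.24 - 7.34 = 7.90.
Higher confidence requires a wider interval.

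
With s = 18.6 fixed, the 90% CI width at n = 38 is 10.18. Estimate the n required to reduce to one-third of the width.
n ≈ 342

CI width ∝ 1/√n
To reduce width by factor 3, need √n to grow by 3 → need 3² = 9 times as many samples.

Current: n = 38, width = 10.18
New: n = 342, width ≈ 3.32

Width reduced by factor of 10.18/3.32 = 3.07.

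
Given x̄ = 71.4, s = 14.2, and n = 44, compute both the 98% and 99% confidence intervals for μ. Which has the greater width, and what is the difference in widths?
99% CI is wider by 1.20

df = 43
98% CI: t* = 2.416, (66.23, 76.57), width = 2 · t* · s/√n = 10.34
99% CI: t* = 2.695, (65.63, 77.17), width = 2 · t* · s/√n = 11.54

The 99% CI is wider by 11.54 - 10.34 = 1.20.
Higher confidence requires a wider interval.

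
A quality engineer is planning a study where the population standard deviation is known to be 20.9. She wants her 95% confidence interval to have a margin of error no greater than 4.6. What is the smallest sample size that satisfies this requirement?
n ≥ 80

For margin E ≤ 4.6:
n ≥ (z* · σ / E)²
n ≥ (1.960 · 20.9 / 4.6)²
n ≥ 79.30

Minimum n = 80 (rounding up)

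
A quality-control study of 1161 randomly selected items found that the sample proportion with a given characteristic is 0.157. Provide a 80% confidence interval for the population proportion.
(0.143, 0.171)

Proportion CI:
SE = √(p̂(1-p̂)/n) = √(0.157 · 0.843 / 1161) = 0.01068

z* = 1.282
Margin = z* · SE = 1.282 · 0.01068 = 0.0137

CI: 0.157 ± 0.0137 = (0.143, 0.171)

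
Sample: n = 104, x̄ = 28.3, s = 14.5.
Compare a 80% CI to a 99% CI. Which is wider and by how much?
99% CI is wider by 3.79

df = 103
80% CI: t* = 1.290, (26.47, 30.13), width = 2 · t* · s/√n = 3.67
99% CI: t* = 2.624, (24.57, 32.03), width = 2 · t* · s/√n = 7.46

The 99% CI is wider by 7.46 - 3.67 = 3.79.
Higher confidence requires a wider interval.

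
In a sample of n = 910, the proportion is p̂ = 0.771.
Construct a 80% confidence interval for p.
(0.753, 0.789)

Proportion CI:
SE = √(p̂(1-p̂)/n) = √(0.771 · 0.229 / 910) = 0.01393

z* = 1.282
Margin = z* · SE = 1.282 · 0.01393 = 0.0179

CI: 0.771 ± 0.0179 = (0.753, 0.789)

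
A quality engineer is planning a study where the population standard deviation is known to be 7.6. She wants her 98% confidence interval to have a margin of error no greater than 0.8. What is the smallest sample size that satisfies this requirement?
n ≥ 489

For margin E ≤ 0.8:
n ≥ (z* · σ / E)²
n ≥ (2.326 · 7.6 / 0.8)²
n ≥ 488.28

Minimum n = 489 (rounding up)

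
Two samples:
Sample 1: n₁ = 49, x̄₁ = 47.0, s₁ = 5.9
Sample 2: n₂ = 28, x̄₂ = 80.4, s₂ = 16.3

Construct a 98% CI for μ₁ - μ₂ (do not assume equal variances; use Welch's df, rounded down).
(-41.23, -25.57)

Difference: x̄₁ - x̄₂ = -33.40
SE = √(s₁²/n₁ + s₂²/n₂) = √(5.9²/49 + 16.3²/28) = 3.1936
df = 31.10 → 31 (Welch–Satterthwaite, rounded down)
t* = 2.453

CI: -33.40 ± 2.453 · 3.1936 = -33.40 ± 7.83 = (-41.23, -25.57)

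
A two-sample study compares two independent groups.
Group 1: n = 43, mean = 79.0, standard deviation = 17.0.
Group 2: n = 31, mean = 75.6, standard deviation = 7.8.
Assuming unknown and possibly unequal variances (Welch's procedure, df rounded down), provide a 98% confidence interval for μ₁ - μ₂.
(-3.64, 10.44)

Difference: x̄₁ - x̄₂ = 3.40
SE = √(s₁²/n₁ + s₂²/n₂) = √(17.0²/43 + 7.8²/31) = 2.9468
df = 62.63 → 62 (Welch–Satterthwaite, rounded down)
t* = 2.388

CI: 3.40 ± 2.388 · 2.9468 = 3.40 ± 7.04 = (-3.64, 10.44)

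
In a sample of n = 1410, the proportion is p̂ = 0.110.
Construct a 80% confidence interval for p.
(0.099, 0.121)

Proportion CI:
SE = √(p̂(1-p̂)/n) = √(0.110 · 0.890 / 1410) = 0.00833

z* = 1.282
Margin = z* · SE = 1.282 · 0.00833 = 0.0107

CI: 0.110 ± 0.0107 = (0.099, 0.121)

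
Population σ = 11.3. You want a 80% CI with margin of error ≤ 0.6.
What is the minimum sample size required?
n ≥ 583

For margin E ≤ 0.6:
n ≥ (z* · σ / E)²
n ≥ (1.282 · 11.3 / 0.6)²
n ≥ 582.95

Minimum n = 583 (rounding up)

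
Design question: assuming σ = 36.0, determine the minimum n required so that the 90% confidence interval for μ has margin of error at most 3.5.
n ≥ 287

For margin E ≤ 3.5:
n ≥ (z* · σ / E)²
n ≥ (1.645 · 36.0 / 3.5)²
n ≥ 286.29

Minimum n = 287 (rounding up)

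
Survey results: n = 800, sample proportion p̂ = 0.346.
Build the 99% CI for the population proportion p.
(0.303, 0.389)

Proportion CI:
SE = √(p̂(1-p̂)/n) = √(0.346 · 0.654 / 800) = 0.01682

z* = 2.576
Margin = z* · SE = 2.576 · 0.01682 = 0.0433

CI: 0.346 ± 0.0433 = (0.303, 0.389)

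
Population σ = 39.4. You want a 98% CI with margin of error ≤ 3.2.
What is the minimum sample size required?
n ≥ 821

For margin E ≤ 3.2:
n ≥ (z* · σ / E)²
n ≥ (2.326 · 39.4 / 3.2)²
n ≥ 820.19

Minimum n = 821 (rounding up)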